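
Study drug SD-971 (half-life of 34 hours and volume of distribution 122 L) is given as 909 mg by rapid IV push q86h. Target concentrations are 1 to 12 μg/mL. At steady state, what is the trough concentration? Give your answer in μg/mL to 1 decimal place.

k = ln2/t½ = ln2/34 ≈ 0.020387 h⁻¹; fraction remaining f = e^(−kτ) = e^(−0.020387×86) ≈ 0.1732.
At steady state, accumulation factor R = 1/(1 − e^(−kτ)) ≈ 1.2095.
Single-dose peak C₀ = D/Vd = 909/122 ≈ 7.451 μg/mL.
Cmax,ss = C₀/(1 − f) ≈ 7.451/0.8268 ≈ 9.012 μg/mL.
One interval later, Cmin,ss = Cmax,ss·e^(−kτ) ≈ 9.012 × 0.1732 ≈ 1.561 μg/mL.
Trough 1.6 μg/mL vs MEC 1 μg/mL: adequate.

1.6 μg/mL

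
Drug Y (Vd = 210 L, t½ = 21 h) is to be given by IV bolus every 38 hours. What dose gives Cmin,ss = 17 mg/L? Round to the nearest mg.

τ/t½ = 38/21 ≈ 1.8095, so f = (1/2)^(38/21) ≈ 0.285285.
Cmin,ss = (D/Vd)·f/(1−f), so D = Cmin,ss·Vd·(1−f)/f.
D = 17 × 210 × (1−f)/f ≈ 17 × 210 × 2.50527 ≈ 8943.81 mg.

8944 mg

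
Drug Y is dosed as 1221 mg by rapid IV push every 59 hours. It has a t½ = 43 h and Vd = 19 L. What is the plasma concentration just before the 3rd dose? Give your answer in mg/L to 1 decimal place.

34.4 mg/L

f = (1/2)^(τ/t½) = (1/2)^(59/43) ≈ 0.3863.
C₀ = D/Vd = 1221/19 ≈ 64.263 mg/L.
Before the 3rd dose, 2 doses have been given. Superposition: Cmin = C₀·(f + f²).
≈ 64.263 × (0.3863 + 0.1492) ≈ 64.263 × 0.5355 ≈ 34.413 mg/L.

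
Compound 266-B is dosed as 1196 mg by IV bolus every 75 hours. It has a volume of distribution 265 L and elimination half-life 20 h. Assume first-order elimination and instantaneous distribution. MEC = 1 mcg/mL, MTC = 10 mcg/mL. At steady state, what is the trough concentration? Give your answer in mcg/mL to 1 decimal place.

k = ln2/t½ = ln2/20 ≈ 0.034657 h⁻¹; fraction remaining f = e^(−kτ) = e^(−0.034657×75) ≈ 0.0743.
Single-dose peak C₀ = D/Vd = 1196/265 ≈ 4.513 mcg/mL.
Steady-state trough Cmin,ss = C₀·f/(1−f) ≈ 4.513 × 0.0743/0.9257 ≈ 0.362 mcg/mL.
Trough 0.4 mcg/mL vs MEC 1 mcg/mL: subtherapeutic.

0.4 mcg/mL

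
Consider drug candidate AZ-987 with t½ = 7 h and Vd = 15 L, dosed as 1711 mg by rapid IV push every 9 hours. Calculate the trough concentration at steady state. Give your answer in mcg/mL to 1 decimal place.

k = ln2/t½ = ln2/7 ≈ 0.099021 h⁻¹; fraction remaining f = e^(−kτ) = e^(−0.099021×9) ≈ 0.4102.
Accumulation ratio R = 1/(1 − f) ≈ 1/0.5898 ≈ 1.6955.
Single-dose peak C₀ = D/Vd = 1711/15 ≈ 114.067 mcg/mL.
Cmax,ss = C₀/(1 − f) ≈ 114.067/0.5898 ≈ 193.399 mcg/mL.
One interval later, Cmin,ss = Cmax,ss·e^(−kτ) ≈ 193.399 × 0.4102 ≈ 79.332 mcg/mL.

79.3 mcg/mL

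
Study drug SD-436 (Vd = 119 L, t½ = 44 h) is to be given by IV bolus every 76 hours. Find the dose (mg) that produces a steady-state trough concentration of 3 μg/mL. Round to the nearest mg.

τ/t½ = 76/44 ≈ 1.7273, so f = (1/2)^(76/44) ≈ 0.302022.
Cmin,ss = (D/Vd)·f/(1−f), so D = Cmin,ss·Vd·(1−f)/f.
D = 3 × 119 × (1−f)/f ≈ 3 × 119 × 2.31102 ≈ 825.03 mg.

825 mg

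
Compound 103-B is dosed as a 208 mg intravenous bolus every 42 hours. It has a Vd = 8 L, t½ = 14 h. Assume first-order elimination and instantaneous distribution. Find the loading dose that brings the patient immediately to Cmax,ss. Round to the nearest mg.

238 mg

f = (1/2)^(42/14) ≈ 0.125000; accumulation ratio R = 1/(1−f) ≈ 1.14286.
Loading dose to hit Cmax,ss on first dose: D_load = D_maint·R ≈ 208 × 1.14286 ≈ 237.71 mg.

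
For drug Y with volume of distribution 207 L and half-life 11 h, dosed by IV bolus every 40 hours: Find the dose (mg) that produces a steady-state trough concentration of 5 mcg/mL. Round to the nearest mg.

11835 mg

τ/t½ = 40/11 ≈ 3.6364, so f = (1/2)^(40/11) ≈ 0.080417.
Cmin,ss = (D/Vd)·f/(1−f), so D = Cmin,ss·Vd·(1−f)/f.
D = 5 × 207 × (1−f)/f ≈ 5 × 207 × 11.43518 ≈ 11835.41 mg.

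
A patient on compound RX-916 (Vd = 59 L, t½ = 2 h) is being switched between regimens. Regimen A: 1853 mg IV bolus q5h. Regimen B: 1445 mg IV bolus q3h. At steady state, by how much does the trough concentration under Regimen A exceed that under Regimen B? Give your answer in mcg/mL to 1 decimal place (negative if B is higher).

Regimen A: f = (1/2)^(5/2) ≈ 0.1768; Cmin,ss = (1853/59)·f/(1−f) ≈ 6.745 mcg/mL.
Regimen B: f = (1/2)^(3/2) ≈ 0.3536; Cmin,ss = (1445/59)·f/(1−f) ≈ 13.398 mcg/mL.
Difference ≈ 6.745 − 13.398 ≈ -6.653 mcg/mL.

-6.7 mcg/mL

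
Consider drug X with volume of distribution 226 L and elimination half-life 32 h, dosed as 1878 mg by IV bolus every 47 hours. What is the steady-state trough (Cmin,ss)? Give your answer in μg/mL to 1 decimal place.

4.7 μg/mL

k = ln2/t½ = ln2/32 ≈ 0.021661 h⁻¹; fraction remaining f = e^(−kτ) = e^(−0.021661×47) ≈ 0.3613.
At steady state, accumulation factor R = 1/(1 − e^(−kτ)) ≈ 1.5657.
Each bolus raises the concentration by D/Vd = 1878/226 ≈ 8.310 μg/mL.
Cmax,ss = C₀/(1 − f) ≈ 8.310/0.6387 ≈ 13.011 μg/mL.
Steady-state trough Cmin,ss = Cmax,ss·f ≈ 13.011 × 0.3613 ≈ 4.701 μg/mL.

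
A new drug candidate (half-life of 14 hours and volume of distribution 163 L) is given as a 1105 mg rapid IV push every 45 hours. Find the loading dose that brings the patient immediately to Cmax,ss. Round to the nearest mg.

f = (1/2)^(45/14) ≈ 0.107747; accumulation ratio R = 1/(1−f) ≈ 1.12076.
Loading dose to hit Cmax,ss on first dose: D_load = D_maint·R ≈ 1105 × 1.12076 ≈ 1238.44 mg.

1238 mg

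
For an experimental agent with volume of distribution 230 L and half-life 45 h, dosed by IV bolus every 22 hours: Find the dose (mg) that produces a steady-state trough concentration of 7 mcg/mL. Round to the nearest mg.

τ/t½ = 22/45 ≈ 0.48889, so f = (1/2)^(22/45) ≈ 0.712574.
Cmin,ss = (D/Vd)·f/(1−f), so D = Cmin,ss·Vd·(1−f)/f.
D = 7 × 230 × (1−f)/f ≈ 7 × 230 × 0.40336 ≈ 649.41 mg.

649 mg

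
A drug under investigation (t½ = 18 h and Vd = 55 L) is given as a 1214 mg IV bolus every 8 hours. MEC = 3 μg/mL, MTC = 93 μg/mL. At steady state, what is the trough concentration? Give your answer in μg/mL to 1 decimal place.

61.2 μg/mL

τ/t½ = 8/18 ≈ 0.44444, so fraction remaining f = (1/2)^(8/18) ≈ 0.7349.
Each bolus raises the concentration by D/Vd = 1214/55 ≈ 22.073 μg/mL.
Steady-state trough Cmin,ss = C₀·f/(1−f) ≈ 22.073 × 0.7349/0.2651 ≈ 61.190 μg/mL.
Trough 61.2 μg/mL vs MEC 3 μg/mL: adequate.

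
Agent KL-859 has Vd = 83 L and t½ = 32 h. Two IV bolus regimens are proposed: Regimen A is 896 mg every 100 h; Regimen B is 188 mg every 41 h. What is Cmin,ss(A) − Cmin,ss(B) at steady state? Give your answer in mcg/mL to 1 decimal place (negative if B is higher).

-0.2 mcg/mL

Regimen A: f = (1/2)^(100/32) ≈ 0.1146; Cmin,ss = (896/83)·f/(1−f) ≈ 1.397 mcg/mL.
Regimen B: f = (1/2)^(41/32) ≈ 0.4114; Cmin,ss = (188/83)·f/(1−f) ≈ 1.583 mcg/mL.
Difference ≈ 1.397 − 1.583 ≈ -0.186 mcg/mL.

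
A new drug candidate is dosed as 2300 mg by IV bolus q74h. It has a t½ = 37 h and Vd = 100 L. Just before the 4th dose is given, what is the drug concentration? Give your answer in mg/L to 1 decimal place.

f = (1/2)^(τ/t½) = (1/2)^(74/37) ≈ 0.2500.
C₀ = D/Vd = 2300/100 ≈ 23.000 mg/L.
Before the 4th dose, 3 doses have been given. Superposition: Cmin = C₀·(f + f² + … + f^3).
≈ 23.000 × (0.2500 + 0.0625 + 0.0156) ≈ 23.000 × 0.3281 ≈ 7.546 mg/L.

7.5 mg/L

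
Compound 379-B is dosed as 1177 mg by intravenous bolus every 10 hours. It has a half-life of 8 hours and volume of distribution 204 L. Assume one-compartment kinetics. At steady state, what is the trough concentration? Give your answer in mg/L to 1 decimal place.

4.2 mg/L

Over one 10-h interval, 10/8 ≈ 1.25 half-lives elapse, leaving f ≈ 0.4204 of each dose.
At steady state, accumulation factor R = 1/(1 − e^(−kτ)) ≈ 1.7253.
Single-dose peak C₀ = D/Vd = 1177/204 ≈ 5.770 mg/L.
Steady-state peak Cmax,ss = C₀·R ≈ 5.770 × 1.7253 ≈ 9.955 mg/L.
One interval later, Cmin,ss = Cmax,ss·e^(−kτ) ≈ 9.955 × 0.4204 ≈ 4.185 mg/L.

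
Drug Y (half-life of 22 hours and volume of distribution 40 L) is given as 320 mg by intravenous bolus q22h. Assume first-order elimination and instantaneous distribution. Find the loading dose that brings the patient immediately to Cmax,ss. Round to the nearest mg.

f = (1/2)^(22/22) ≈ 0.500000; accumulation ratio R = 1/(1−f) ≈ 2.00000.
Loading dose to hit Cmax,ss on first dose: D_load = D_maint·R ≈ 320 × 2.00000 ≈ 640.00 mg.

640 mg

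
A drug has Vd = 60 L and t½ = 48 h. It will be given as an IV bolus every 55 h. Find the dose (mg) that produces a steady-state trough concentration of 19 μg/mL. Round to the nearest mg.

τ/t½ = 55/48 ≈ 1.1458, so f = (1/2)^(55/48) ≈ 0.451929.
Cmin,ss = (D/Vd)·f/(1−f), so D = Cmin,ss·Vd·(1−f)/f.
D = 19 × 60 × (1−f)/f ≈ 19 × 60 × 1.21274 ≈ 1382.52 mg.

1383 mg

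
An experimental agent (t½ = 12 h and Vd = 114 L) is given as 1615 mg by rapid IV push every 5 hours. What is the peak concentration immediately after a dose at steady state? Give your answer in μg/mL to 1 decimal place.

56.5 μg/mL

Over one 5-h interval, 5/12 ≈ 0.41667 half-lives elapse, leaving f ≈ 0.7492 of each dose.
At steady state, accumulation factor R = 1/(1 − e^(−kτ)) ≈ 3.9872.
Single-dose peak C₀ = D/Vd = 1615/114 ≈ 14.167 μg/mL.
Steady-state peak Cmax,ss = C₀·R ≈ 14.167 × 3.9872 ≈ 56.487 μg/mL.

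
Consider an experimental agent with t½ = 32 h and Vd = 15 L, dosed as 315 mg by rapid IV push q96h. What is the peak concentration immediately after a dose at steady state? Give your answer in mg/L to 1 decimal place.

τ = 96 h = 3 half-lives, so f = (1/2)^3 = 0.125.
At steady state, R = 1/(1 − 0.125) = 8/7.
Single-dose peak C₀ = D/Vd = 315/15 = 21 mg/L.
Steady-state peak Cmax,ss = C₀·R = 21 × 8/7 ≈ 24.000 mg/L.

24.0 mg/L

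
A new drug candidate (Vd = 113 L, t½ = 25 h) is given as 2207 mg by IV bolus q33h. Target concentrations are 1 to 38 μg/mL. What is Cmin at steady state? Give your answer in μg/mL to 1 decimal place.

13.0 μg/mL

Over one 33-h interval, 33/25 ≈ 1.32 half-lives elapse, leaving f ≈ 0.4005 of each dose.
Single-dose peak C₀ = D/Vd = 2207/113 ≈ 19.531 μg/mL.
Steady-state trough Cmin,ss = C₀·f/(1−f) ≈ 19.531 × 0.4005/0.5995 ≈ 13.048 μg/mL.
Trough 13.0 μg/mL vs MEC 1 μg/mL: adequate.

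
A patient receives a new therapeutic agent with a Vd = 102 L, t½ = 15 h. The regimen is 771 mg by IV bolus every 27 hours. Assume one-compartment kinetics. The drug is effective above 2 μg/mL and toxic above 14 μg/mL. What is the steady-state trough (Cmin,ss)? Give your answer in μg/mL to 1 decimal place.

3.0 μg/mL

k = ln2/t½ = ln2/15 ≈ 0.046210 h⁻¹; fraction remaining f = e^(−kτ) = e^(−0.046210×27) ≈ 0.2872.
At steady state, accumulation factor R = 1/(1 − e^(−kτ)) ≈ 1.4029.
Single-dose peak C₀ = D/Vd = 771/102 ≈ 7.559 μg/mL.
Steady-state peak Cmax,ss = C₀·R ≈ 7.559 × 1.4029 ≈ 10.605 μg/mL.
One interval later, Cmin,ss = Cmax,ss·e^(−kτ) ≈ 10.605 × 0.2872 ≈ 3.046 μg/mL.
Trough 3.0 μg/mL vs MEC 2 μg/mL: adequate.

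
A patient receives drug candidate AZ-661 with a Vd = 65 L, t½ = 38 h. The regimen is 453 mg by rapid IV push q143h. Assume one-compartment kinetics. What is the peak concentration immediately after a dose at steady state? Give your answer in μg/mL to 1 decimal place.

7.5 μg/mL

τ/t½ = 143/38 ≈ 3.7632, so fraction remaining f = (1/2)^(143/38) ≈ 0.0737.
At steady state, accumulation factor R = 1/(1 − e^(−kτ)) ≈ 1.0796.
Each bolus raises the concentration by D/Vd = 453/65 ≈ 6.969 μg/mL.
Steady-state peak Cmax,ss = C₀·R ≈ 6.969 × 1.0796 ≈ 7.524 μg/mL.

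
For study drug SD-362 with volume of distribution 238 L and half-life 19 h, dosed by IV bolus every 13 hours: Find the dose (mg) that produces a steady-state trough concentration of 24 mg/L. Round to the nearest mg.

3466 mg

τ/t½ = 13/19 ≈ 0.68421, so f = (1/2)^(13/19) ≈ 0.622346.
Cmin,ss = (D/Vd)·f/(1−f), so D = Cmin,ss·Vd·(1−f)/f.
D = 24 × 238 × (1−f)/f ≈ 24 × 238 × 0.60682 ≈ 3466.16 mg.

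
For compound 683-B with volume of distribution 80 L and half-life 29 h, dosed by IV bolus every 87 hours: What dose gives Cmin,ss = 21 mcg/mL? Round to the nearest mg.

τ/t½ = 87/29 ≈ 3, so f = (1/2)^(87/29) ≈ 0.125000.
Cmin,ss = (D/Vd)·f/(1−f), so D = Cmin,ss·Vd·(1−f)/f.
D = 21 × 80 × (1−f)/f ≈ 21 × 80 × 7.00000 ≈ 11760.00 mg.

11760 mg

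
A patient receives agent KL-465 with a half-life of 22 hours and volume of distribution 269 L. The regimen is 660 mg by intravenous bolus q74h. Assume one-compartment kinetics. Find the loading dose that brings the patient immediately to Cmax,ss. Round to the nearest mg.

f = (1/2)^(74/22) ≈ 0.097150; accumulation ratio R = 1/(1−f) ≈ 1.10760.
Loading dose to hit Cmax,ss on first dose: D_load = D_maint·R ≈ 660 × 1.10760 ≈ 731.02 mg.

731 mg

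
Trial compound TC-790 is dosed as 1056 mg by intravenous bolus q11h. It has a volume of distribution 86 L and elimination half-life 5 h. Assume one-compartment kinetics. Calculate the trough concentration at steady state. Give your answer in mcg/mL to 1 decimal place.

3.4 mcg/mL

k = ln2/t½ = ln2/5 ≈ 0.138629 h⁻¹; fraction remaining f = e^(−kτ) = e^(−0.138629×11) ≈ 0.2176.
Each bolus raises the concentration by D/Vd = 1056/86 ≈ 12.279 mcg/mL.
Steady-state trough Cmin,ss = C₀·f/(1−f) ≈ 12.279 × 0.2176/0.7824 ≈ 3.415 mcg/mL.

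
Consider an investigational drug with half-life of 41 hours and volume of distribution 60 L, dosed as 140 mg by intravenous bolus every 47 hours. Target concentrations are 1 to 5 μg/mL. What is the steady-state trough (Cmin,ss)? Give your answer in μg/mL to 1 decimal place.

1.9 μg/mL

τ/t½ = 47/41 ≈ 1.1463, so fraction remaining f = (1/2)^(47/41) ≈ 0.4518.
Accumulation ratio R = 1/(1 − f) ≈ 1/0.5482 ≈ 1.8242.
Single-dose peak C₀ = D/Vd = 140/60 ≈ 2.333 μg/mL.
Cmax,ss = C₀/(1 − f) ≈ 2.333/0.5482 ≈ 4.256 μg/mL.
Steady-state trough Cmin,ss = Cmax,ss·f ≈ 4.256 × 0.4518 ≈ 1.923 μg/mL.
Trough 1.9 μg/mL vs MEC 1 μg/mL: adequate.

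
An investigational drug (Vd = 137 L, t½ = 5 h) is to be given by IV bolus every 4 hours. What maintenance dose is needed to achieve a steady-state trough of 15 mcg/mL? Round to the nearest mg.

τ/t½ = 4/5 ≈ 0.8, so f = (1/2)^(4/5) ≈ 0.574349.
Cmin,ss = (D/Vd)·f/(1−f), so D = Cmin,ss·Vd·(1−f)/f.
D = 15 × 137 × (1−f)/f ≈ 15 × 137 × 0.74110 ≈ 1522.96 mg.

1523 mg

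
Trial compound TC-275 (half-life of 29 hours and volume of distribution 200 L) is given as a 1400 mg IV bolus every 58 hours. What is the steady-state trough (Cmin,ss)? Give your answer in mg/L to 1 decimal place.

2.3 mg/L

The dosing interval is 2 half-lives, so f = 2^(−2) = 0.25.
At steady state, R = 1/(1 − 0.25) = 4/3.
Single-dose peak C₀ = D/Vd = 1400/200 = 7 mg/L.
Steady-state peak Cmax,ss = C₀·R = 7 × 4/3 ≈ 9.333 mg/L.
Steady-state trough Cmin,ss = Cmax,ss·f ≈ 9.333 × 0.25 ≈ 2.333 mg/L.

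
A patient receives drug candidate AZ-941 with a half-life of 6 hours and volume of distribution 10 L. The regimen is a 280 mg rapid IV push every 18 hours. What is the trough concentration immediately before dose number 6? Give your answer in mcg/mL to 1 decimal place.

f = (1/2)^(τ/t½) = (1/2)^(18/6) ≈ 0.1250.
C₀ = D/Vd = 280/10 ≈ 28.000 mcg/mL.
Before the 6th dose, 5 doses have been given. Superposition: Cmin = C₀·(f + f² + … + f^5).
≈ 28.000 × (0.1250 + 0.0156 + 0.0020 + 0.0002 + 0.0000) ≈ 28.000 × 0.1428 ≈ 3.998 mcg/mL.

4.0 mcg/mL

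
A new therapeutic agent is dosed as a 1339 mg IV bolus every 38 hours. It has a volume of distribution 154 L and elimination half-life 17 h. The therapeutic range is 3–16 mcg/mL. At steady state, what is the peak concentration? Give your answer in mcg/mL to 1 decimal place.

11.0 mcg/mL

k = ln2/t½ = ln2/17 ≈ 0.040773 h⁻¹; fraction remaining f = e^(−kτ) = e^(−0.040773×38) ≈ 0.2124.
Accumulation ratio R = 1/(1 − f) ≈ 1/0.7876 ≈ 1.2697.
Each bolus raises the concentration by D/Vd = 1339/154 ≈ 8.695 mcg/mL.
Cmax,ss = C₀/(1 − f) ≈ 8.695/0.7876 ≈ 11.040 mcg/mL.
Peak 11.0 mcg/mL vs MTC 16 mcg/mL: below toxic threshold.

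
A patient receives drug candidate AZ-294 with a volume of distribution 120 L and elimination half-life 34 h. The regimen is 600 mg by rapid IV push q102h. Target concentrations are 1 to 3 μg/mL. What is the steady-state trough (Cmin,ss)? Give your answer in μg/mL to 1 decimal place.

0.7 μg/mL

τ = 102 h = 3 half-lives, so f = (1/2)^3 = 0.125.
Accumulation ratio R = 1/(1 − f) = 1/0.875 = 8/7.
Single-dose peak C₀ = D/Vd = 600/120 = 5 μg/mL.
Steady-state peak Cmax,ss = C₀·R = 5 × 8/7 ≈ 5.714 μg/mL.
Steady-state trough Cmin,ss = Cmax,ss·f ≈ 5.714 × 0.125 ≈ 0.714 μg/mL.
Trough 0.7 μg/mL vs MEC 1 μg/mL: subtherapeutic.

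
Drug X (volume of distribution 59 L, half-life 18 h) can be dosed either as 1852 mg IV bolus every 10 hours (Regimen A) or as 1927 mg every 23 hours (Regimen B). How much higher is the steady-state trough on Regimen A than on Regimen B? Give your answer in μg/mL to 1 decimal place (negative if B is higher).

43.9 μg/mL

Regimen A: f = (1/2)^(10/18) ≈ 0.6804; Cmin,ss = (1852/59)·f/(1−f) ≈ 66.826 μg/mL.
Regimen B: f = (1/2)^(23/18) ≈ 0.4124; Cmin,ss = (1927/59)·f/(1−f) ≈ 22.923 μg/mL.
Difference ≈ 66.826 − 22.923 ≈ 43.903 μg/mL.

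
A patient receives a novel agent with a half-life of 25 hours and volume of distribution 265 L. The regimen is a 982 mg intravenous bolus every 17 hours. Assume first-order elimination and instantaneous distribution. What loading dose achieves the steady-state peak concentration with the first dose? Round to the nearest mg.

f = (1/2)^(17/25) ≈ 0.624165; accumulation ratio R = 1/(1−f) ≈ 2.66074.
Loading dose to hit Cmax,ss on first dose: D_load = D_maint·R ≈ 982 × 2.66074 ≈ 2612.85 mg.

2613 mg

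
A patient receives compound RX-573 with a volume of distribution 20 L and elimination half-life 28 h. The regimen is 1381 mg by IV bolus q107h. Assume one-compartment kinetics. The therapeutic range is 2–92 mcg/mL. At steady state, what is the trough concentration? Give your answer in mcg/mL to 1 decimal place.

τ/t½ = 107/28 ≈ 3.8214, so fraction remaining f = (1/2)^(107/28) ≈ 0.0707.
Each bolus raises the concentration by D/Vd = 1381/20 ≈ 69.050 mcg/mL.
Steady-state trough Cmin,ss = C₀·f/(1−f) ≈ 69.050 × 0.0707/0.9293 ≈ 5.253 mcg/mL.
Trough 5.3 mcg/mL vs MEC 2 mcg/mL: adequate.

5.3 mcg/mL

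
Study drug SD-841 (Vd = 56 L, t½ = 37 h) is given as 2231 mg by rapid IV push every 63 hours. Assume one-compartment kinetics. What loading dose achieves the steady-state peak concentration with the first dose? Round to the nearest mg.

f = (1/2)^(63/37) ≈ 0.307210; accumulation ratio R = 1/(1−f) ≈ 1.44344.
Loading dose to hit Cmax,ss on first dose: D_load = D_maint·R ≈ 2231 × 1.44344 ≈ 3220.31 mg.

3220 mg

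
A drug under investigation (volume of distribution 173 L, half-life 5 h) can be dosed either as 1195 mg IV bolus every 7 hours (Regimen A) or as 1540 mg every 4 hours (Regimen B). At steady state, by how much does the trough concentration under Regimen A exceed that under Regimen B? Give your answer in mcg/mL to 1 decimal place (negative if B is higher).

Regimen A: f = (1/2)^(7/5) ≈ 0.3789; Cmin,ss = (1195/173)·f/(1−f) ≈ 4.214 mcg/mL.
Regimen B: f = (1/2)^(4/5) ≈ 0.5743; Cmin,ss = (1540/173)·f/(1−f) ≈ 12.009 mcg/mL.
Difference ≈ 4.214 − 12.009 ≈ -7.795 mcg/mL.

-7.8 mcg/mL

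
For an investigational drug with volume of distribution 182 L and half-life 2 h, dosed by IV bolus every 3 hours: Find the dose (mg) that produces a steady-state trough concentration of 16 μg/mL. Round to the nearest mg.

5324 mg

τ/t½ = 3/2 ≈ 1.5, so f = (1/2)^(3/2) ≈ 0.353553.
Cmin,ss = (D/Vd)·f/(1−f), so D = Cmin,ss·Vd·(1−f)/f.
D = 16 × 182 × (1−f)/f ≈ 16 × 182 × 1.82843 ≈ 5324.39 mg.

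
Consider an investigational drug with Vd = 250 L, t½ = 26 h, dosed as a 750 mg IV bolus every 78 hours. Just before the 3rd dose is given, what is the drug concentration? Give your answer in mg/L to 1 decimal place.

0.4 mg/L

f = (1/2)^(τ/t½) = (1/2)^(78/26) ≈ 0.1250.
C₀ = D/Vd = 750/250 ≈ 3.000 mg/L.
Before the 3rd dose, 2 doses have been given. Superposition: Cmin = C₀·(f + f²).
≈ 3.000 × (0.1250 + 0.0156) ≈ 3.000 × 0.1406 ≈ 0.422 mg/L.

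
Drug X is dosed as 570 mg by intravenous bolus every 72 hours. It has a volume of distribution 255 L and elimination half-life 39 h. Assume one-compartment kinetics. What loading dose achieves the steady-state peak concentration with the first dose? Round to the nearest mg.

f = (1/2)^(72/39) ≈ 0.278133; accumulation ratio R = 1/(1−f) ≈ 1.38530.
Loading dose to hit Cmax,ss on first dose: D_load = D_maint·R ≈ 570 × 1.38530 ≈ 789.62 mg.

790 mg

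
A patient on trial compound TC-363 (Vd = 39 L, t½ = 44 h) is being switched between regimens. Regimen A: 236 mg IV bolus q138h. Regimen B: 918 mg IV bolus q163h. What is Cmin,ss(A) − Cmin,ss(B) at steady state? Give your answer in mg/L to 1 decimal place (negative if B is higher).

Regimen A: f = (1/2)^(138/44) ≈ 0.1137; Cmin,ss = (236/39)·f/(1−f) ≈ 0.776 mg/L.
Regimen B: f = (1/2)^(163/44) ≈ 0.0767; Cmin,ss = (918/39)·f/(1−f) ≈ 1.955 mg/L.
Difference ≈ 0.776 − 1.955 ≈ -1.179 mg/L.

-1.2 mg/L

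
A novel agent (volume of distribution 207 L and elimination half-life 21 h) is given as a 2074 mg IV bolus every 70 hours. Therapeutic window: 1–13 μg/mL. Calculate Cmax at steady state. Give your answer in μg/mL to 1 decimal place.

11.1 μg/mL

k = ln2/t½ = ln2/21 ≈ 0.033007 h⁻¹; fraction remaining f = e^(−kτ) = e^(−0.033007×70) ≈ 0.0992.
Accumulation ratio R = 1/(1 − f) ≈ 1/0.9008 ≈ 1.1101.
Each bolus raises the concentration by D/Vd = 2074/207 ≈ 10.019 μg/mL.
Steady-state peak Cmax,ss = C₀·R ≈ 10.019 × 1.1101 ≈ 11.122 μg/mL.
Peak 11.1 μg/mL vs MTC 13 μg/mL: below toxic threshold.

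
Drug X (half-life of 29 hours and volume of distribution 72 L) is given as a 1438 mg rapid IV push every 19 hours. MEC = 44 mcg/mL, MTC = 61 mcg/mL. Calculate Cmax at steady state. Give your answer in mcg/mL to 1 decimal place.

54.7 mcg/mL

τ/t½ = 19/29 ≈ 0.65517, so fraction remaining f = (1/2)^(19/29) ≈ 0.6350.
At steady state, accumulation factor R = 1/(1 − e^(−kτ)) ≈ 2.7397.
Each bolus raises the concentration by D/Vd = 1438/72 ≈ 19.972 mcg/mL.
Steady-state peak Cmax,ss = C₀·R ≈ 19.972 × 2.7397 ≈ 54.717 mcg/mL.
Peak 54.7 mcg/mL vs MTC 61 mcg/mL: below toxic threshold.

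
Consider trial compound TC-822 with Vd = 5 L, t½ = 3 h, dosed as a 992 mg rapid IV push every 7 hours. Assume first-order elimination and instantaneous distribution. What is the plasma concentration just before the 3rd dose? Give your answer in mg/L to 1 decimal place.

f = (1/2)^(τ/t½) = (1/2)^(7/3) ≈ 0.1984.
C₀ = D/Vd = 992/5 ≈ 198.400 mg/L.
Before the 3rd dose, 2 doses have been given. Superposition: Cmin = C₀·(f + f²).
≈ 198.400 × (0.1984 + 0.0394) ≈ 198.400 × 0.2378 ≈ 47.180 mg/L.

47.2 mg/L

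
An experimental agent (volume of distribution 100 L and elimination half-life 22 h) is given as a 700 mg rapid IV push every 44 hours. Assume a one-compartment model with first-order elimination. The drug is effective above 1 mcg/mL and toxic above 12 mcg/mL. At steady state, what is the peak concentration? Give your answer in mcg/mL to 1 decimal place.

The dosing interval is 2 half-lives, so f = 2^(−2) = 0.25.
Accumulation ratio R = 1/(1 − f) = 1/0.75 = 4/3.
Single-dose peak C₀ = D/Vd = 700/100 = 7 mcg/mL.
Steady-state peak Cmax,ss = C₀·R = 7 × 4/3 ≈ 9.333 mcg/mL.
Peak 9.3 mcg/mL vs MTC 12 mcg/mL: below toxic threshold.

9.3 mcg/mL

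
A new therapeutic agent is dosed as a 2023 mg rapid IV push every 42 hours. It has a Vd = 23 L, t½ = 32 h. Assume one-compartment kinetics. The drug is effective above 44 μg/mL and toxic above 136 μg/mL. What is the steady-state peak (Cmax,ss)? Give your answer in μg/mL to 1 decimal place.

k = ln2/t½ = ln2/32 ≈ 0.021661 h⁻¹; fraction remaining f = e^(−kτ) = e^(−0.021661×42) ≈ 0.4026.
Accumulation ratio R = 1/(1 − f) ≈ 1/0.5974 ≈ 1.6739.
Each bolus raises the concentration by D/Vd = 2023/23 ≈ 87.957 μg/mL.
Steady-state peak Cmax,ss = C₀·R ≈ 87.957 × 1.6739 ≈ 147.231 μg/mL.
Peak 147.2 μg/mL vs MTC 136 μg/mL: exceeds toxic threshold.

147.2 μg/mL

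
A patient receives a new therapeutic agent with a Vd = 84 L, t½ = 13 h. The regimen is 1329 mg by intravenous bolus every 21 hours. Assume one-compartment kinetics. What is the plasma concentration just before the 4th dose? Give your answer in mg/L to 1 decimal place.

7.4 mg/L

f = (1/2)^(τ/t½) = (1/2)^(21/13) ≈ 0.3264.
C₀ = D/Vd = 1329/84 ≈ 15.821 mg/L.
Before the 4th dose, 3 doses have been given. Superposition: Cmin = C₀·(f + f² + … + f^3).
≈ 15.821 × (0.3264 + 0.1065 + 0.0348) ≈ 15.821 × 0.4677 ≈ 7.399 mg/L.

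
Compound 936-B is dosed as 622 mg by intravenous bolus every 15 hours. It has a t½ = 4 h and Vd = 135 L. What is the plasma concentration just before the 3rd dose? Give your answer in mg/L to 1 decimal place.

f = (1/2)^(τ/t½) = (1/2)^(15/4) ≈ 0.0743.
C₀ = D/Vd = 622/135 ≈ 4.607 mg/L.
Before the 3rd dose, 2 doses have been given. Superposition: Cmin = C₀·(f + f²).
≈ 4.607 × (0.0743 + 0.0055) ≈ 4.607 × 0.0798 ≈ 0.368 mg/L.

0.4 mg/L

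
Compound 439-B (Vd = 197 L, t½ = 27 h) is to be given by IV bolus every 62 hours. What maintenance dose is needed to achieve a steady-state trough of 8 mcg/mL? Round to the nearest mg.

τ/t½ = 62/27 ≈ 2.2963, so f = (1/2)^(62/27) ≈ 0.203585.
Cmin,ss = (D/Vd)·f/(1−f), so D = Cmin,ss·Vd·(1−f)/f.
D = 8 × 197 × (1−f)/f ≈ 8 × 197 × 3.91195 ≈ 6165.23 mg.

6165 mg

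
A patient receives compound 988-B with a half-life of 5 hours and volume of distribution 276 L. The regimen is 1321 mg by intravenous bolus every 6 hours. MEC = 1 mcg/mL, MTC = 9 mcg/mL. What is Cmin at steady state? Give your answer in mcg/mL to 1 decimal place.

k = ln2/t½ = ln2/5 ≈ 0.138629 h⁻¹; fraction remaining f = e^(−kτ) = e^(−0.138629×6) ≈ 0.4353.
Single-dose peak C₀ = D/Vd = 1321/276 ≈ 4.786 mcg/mL.
Steady-state trough Cmin,ss = C₀·f/(1−f) ≈ 4.786 × 0.4353/0.5647 ≈ 3.689 mcg/mL.
Trough 3.7 mcg/mL vs MEC 1 mcg/mL: adequate.

3.7 mcg/mL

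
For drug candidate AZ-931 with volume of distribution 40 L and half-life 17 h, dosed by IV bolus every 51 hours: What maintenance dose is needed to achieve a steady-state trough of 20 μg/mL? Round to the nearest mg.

5600 mg

τ/t½ = 51/17 ≈ 3, so f = (1/2)^(51/17) ≈ 0.125000.
Cmin,ss = (D/Vd)·f/(1−f), so D = Cmin,ss·Vd·(1−f)/f.
D = 20 × 40 × (1−f)/f ≈ 20 × 40 × 7.00000 ≈ 5600.00 mg.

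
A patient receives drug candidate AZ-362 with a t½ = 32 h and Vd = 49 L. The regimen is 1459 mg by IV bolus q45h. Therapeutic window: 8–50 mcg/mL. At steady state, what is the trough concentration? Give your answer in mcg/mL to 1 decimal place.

18.0 mcg/mL

τ/t½ = 45/32 ≈ 1.4062, so fraction remaining f = (1/2)^(45/32) ≈ 0.3773.
Accumulation ratio R = 1/(1 − f) ≈ 1/0.6227 ≈ 1.6059.
Each bolus raises the concentration by D/Vd = 1459/49 ≈ 29.776 mcg/mL.
Steady-state peak Cmax,ss = C₀·R ≈ 29.776 × 1.6059 ≈ 47.817 mcg/mL.
One interval later, Cmin,ss = Cmax,ss·e^(−kτ) ≈ 47.817 × 0.3773 ≈ 18.041 mcg/mL.
Trough 18.0 mcg/mL vs MEC 8 mcg/mL: adequate.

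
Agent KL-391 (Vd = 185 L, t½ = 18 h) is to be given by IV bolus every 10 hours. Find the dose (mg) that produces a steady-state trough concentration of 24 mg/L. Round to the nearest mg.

τ/t½ = 10/18 ≈ 0.55556, so f = (1/2)^(10/18) ≈ 0.680395.
Cmin,ss = (D/Vd)·f/(1−f), so D = Cmin,ss·Vd·(1−f)/f.
D = 24 × 185 × (1−f)/f ≈ 24 × 185 × 0.46973 ≈ 2085.60 mg.

2086 mg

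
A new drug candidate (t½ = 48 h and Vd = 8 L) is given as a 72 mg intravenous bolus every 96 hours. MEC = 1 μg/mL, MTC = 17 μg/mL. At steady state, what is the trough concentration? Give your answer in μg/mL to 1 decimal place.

τ = 96 h = 2 half-lives, so f = (1/2)^2 = 0.25.
At steady state, R = 1/(1 − 0.25) = 4/3.
Single-dose peak C₀ = D/Vd = 72/8 = 9 μg/mL.
Steady-state peak Cmax,ss = C₀·R = 9 × 4/3 ≈ 12.000 μg/mL.
Steady-state trough Cmin,ss = Cmax,ss·f ≈ 12.000 × 0.25 ≈ 3.000 μg/mL.
Trough 3.0 μg/mL vs MEC 1 μg/mL: adequate.

3.0 μg/mL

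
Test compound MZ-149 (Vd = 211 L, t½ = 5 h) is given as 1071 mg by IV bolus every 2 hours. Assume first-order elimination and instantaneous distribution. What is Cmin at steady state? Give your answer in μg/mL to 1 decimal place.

15.9 μg/mL

Over one 2-h interval, 2/5 ≈ 0.4 half-lives elapse, leaving f ≈ 0.7579 of each dose.
Each bolus raises the concentration by D/Vd = 1071/211 ≈ 5.076 μg/mL.
Steady-state trough Cmin,ss = C₀·f/(1−f) ≈ 5.076 × 0.7579/0.2421 ≈ 15.891 μg/mL.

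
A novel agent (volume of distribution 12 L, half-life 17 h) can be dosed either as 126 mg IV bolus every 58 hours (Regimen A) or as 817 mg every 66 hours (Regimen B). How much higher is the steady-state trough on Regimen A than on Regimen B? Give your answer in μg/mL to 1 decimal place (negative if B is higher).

-3.9 μg/mL

Regimen A: f = (1/2)^(58/17) ≈ 0.0940; Cmin,ss = (126/12)·f/(1−f) ≈ 1.089 μg/mL.
Regimen B: f = (1/2)^(66/17) ≈ 0.0678; Cmin,ss = (817/12)·f/(1−f) ≈ 4.952 μg/mL.
Difference ≈ 1.089 − 4.952 ≈ -3.863 μg/mL.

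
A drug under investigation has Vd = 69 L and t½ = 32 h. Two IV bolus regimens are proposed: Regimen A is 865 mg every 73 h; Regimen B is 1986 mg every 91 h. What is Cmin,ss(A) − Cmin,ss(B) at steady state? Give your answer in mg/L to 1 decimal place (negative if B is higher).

Regimen A: f = (1/2)^(73/32) ≈ 0.2057; Cmin,ss = (865/69)·f/(1−f) ≈ 3.247 mg/L.
Regimen B: f = (1/2)^(91/32) ≈ 0.1393; Cmin,ss = (1986/69)·f/(1−f) ≈ 4.658 mg/L.
Difference ≈ 3.247 − 4.658 ≈ -1.411 mg/L.

-1.4 mg/L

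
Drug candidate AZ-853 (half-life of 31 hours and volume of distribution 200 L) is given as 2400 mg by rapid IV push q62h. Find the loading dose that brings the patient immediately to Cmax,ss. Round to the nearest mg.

f = (1/2)^(62/31) ≈ 0.250000; accumulation ratio R = 1/(1−f) ≈ 1.33333.
Loading dose to hit Cmax,ss on first dose: D_load = D_maint·R ≈ 2400 × 1.33333 ≈ 3199.99 mg.

3200 mg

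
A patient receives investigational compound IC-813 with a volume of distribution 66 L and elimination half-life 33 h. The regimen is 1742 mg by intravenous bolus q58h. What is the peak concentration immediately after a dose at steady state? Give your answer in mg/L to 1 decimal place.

Over one 58-h interval, 58/33 ≈ 1.7576 half-lives elapse, leaving f ≈ 0.2957 of each dose.
Accumulation ratio R = 1/(1 − f) ≈ 1/0.7043 ≈ 1.4198.
Each bolus raises the concentration by D/Vd = 1742/66 ≈ 26.394 mg/L.
Cmax,ss = C₀/(1 − f) ≈ 26.394/0.7043 ≈ 37.476 mg/L.

37.5 mg/L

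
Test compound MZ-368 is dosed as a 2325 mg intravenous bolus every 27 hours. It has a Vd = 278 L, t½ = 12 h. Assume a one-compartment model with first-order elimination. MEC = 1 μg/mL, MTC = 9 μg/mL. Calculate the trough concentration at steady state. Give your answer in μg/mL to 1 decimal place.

k = ln2/t½ = ln2/12 ≈ 0.057762 h⁻¹; fraction remaining f = e^(−kτ) = e^(−0.057762×27) ≈ 0.2102.
Single-dose peak C₀ = D/Vd = 2325/278 ≈ 8.363 μg/mL.
Steady-state trough Cmin,ss = C₀·f/(1−f) ≈ 8.363 × 0.2102/0.7898 ≈ 2.226 μg/mL.
Trough 2.2 μg/mL vs MEC 1 μg/mL: adequate.

2.2 μg/mL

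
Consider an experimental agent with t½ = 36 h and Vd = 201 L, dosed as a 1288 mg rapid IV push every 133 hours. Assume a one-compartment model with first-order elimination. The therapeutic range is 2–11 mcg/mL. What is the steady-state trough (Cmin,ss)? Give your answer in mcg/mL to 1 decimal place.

0.5 mcg/mL

k = ln2/t½ = ln2/36 ≈ 0.019254 h⁻¹; fraction remaining f = e^(−kτ) = e^(−0.019254×133) ≈ 0.0772.
Each bolus raises the concentration by D/Vd = 1288/201 ≈ 6.408 mcg/mL.
Steady-state trough Cmin,ss = C₀·f/(1−f) ≈ 6.408 × 0.0772/0.9228 ≈ 0.536 mcg/mL.
Trough 0.5 mcg/mL vs MEC 2 mcg/mL: subtherapeutic.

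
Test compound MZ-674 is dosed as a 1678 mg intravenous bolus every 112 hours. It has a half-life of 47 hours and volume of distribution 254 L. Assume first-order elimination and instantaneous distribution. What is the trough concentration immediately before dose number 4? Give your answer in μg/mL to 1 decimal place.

1.6 μg/mL

f = (1/2)^(τ/t½) = (1/2)^(112/47) ≈ 0.1917.
C₀ = D/Vd = 1678/254 ≈ 6.606 μg/mL.
Before the 4th dose, 3 doses have been given. Superposition: Cmin = C₀·(f + f² + … + f^3).
≈ 6.606 × (0.1917 + 0.0367 + 0.0070) ≈ 6.606 × 0.2354 ≈ 1.555 μg/mL.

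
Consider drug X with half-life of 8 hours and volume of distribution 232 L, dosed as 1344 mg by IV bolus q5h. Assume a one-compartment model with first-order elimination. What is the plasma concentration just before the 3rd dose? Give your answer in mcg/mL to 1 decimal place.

6.2 mcg/mL

f = (1/2)^(τ/t½) = (1/2)^(5/8) ≈ 0.6484.
C₀ = D/Vd = 1344/232 ≈ 5.793 mcg/mL.
Before the 3rd dose, 2 doses have been given. Superposition: Cmin = C₀·(f + f²).
≈ 5.793 × (0.6484 + 0.4204) ≈ 5.793 × 1.0688 ≈ 6.192 mcg/mL.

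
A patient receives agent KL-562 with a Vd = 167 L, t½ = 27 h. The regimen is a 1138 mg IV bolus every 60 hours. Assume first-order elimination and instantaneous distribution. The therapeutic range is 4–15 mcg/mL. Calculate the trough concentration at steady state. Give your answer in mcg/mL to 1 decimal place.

Over one 60-h interval, 60/27 ≈ 2.2222 half-lives elapse, leaving f ≈ 0.2143 of each dose.
At steady state, accumulation factor R = 1/(1 − e^(−kτ)) ≈ 1.2728.
Single-dose peak C₀ = D/Vd = 1138/167 ≈ 6.814 mcg/mL.
Steady-state peak Cmax,ss = C₀·R ≈ 6.814 × 1.2728 ≈ 8.673 mcg/mL.
Steady-state trough Cmin,ss = Cmax,ss·f ≈ 8.673 × 0.2143 ≈ 1.859 mcg/mL.
Trough 1.9 mcg/mL vs MEC 4 mcg/mL: subtherapeutic.

1.9 mcg/mL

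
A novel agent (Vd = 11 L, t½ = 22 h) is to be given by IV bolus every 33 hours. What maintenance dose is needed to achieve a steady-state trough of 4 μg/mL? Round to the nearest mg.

80 mg

τ/t½ = 33/22 ≈ 1.5, so f = (1/2)^(33/22) ≈ 0.353553.
Cmin,ss = (D/Vd)·f/(1−f), so D = Cmin,ss·Vd·(1−f)/f.
D = 4 × 11 × (1−f)/f ≈ 4 × 11 × 1.82843 ≈ 80.45 mg.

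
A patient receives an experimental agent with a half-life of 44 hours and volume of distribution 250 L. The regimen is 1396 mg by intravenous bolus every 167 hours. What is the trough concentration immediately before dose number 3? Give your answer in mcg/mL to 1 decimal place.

f = (1/2)^(τ/t½) = (1/2)^(167/44) ≈ 0.0720.
C₀ = D/Vd = 1396/250 ≈ 5.584 mcg/mL.
Before the 3rd dose, 2 doses have been given. Superposition: Cmin = C₀·(f + f²).
≈ 5.584 × (0.0720 + 0.0052) ≈ 5.584 × 0.0772 ≈ 0.431 mcg/mL.

0.4 mcg/mL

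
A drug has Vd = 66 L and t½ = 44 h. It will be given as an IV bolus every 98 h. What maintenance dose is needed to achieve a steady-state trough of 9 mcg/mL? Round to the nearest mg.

2187 mg

τ/t½ = 98/44 ≈ 2.2273, so f = (1/2)^(98/44) ≈ 0.213562.
Cmin,ss = (D/Vd)·f/(1−f), so D = Cmin,ss·Vd·(1−f)/f.
D = 9 × 66 × (1−f)/f ≈ 9 × 66 × 3.68248 ≈ 2187.39 mg.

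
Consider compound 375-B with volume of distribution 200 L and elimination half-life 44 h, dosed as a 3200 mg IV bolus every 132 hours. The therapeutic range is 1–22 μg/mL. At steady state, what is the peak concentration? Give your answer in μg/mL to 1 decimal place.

18.3 μg/mL

The dosing interval is 3 half-lives, so f = 2^(−3) = 0.125.
Accumulation ratio R = 1/(1 − f) = 1/0.875 = 8/7.
Single-dose peak C₀ = D/Vd = 3200/200 = 16 μg/mL.
Steady-state peak Cmax,ss = C₀·R = 16 × 8/7 ≈ 18.286 μg/mL.
Peak 18.3 μg/mL vs MTC 22 μg/mL: below toxic threshold.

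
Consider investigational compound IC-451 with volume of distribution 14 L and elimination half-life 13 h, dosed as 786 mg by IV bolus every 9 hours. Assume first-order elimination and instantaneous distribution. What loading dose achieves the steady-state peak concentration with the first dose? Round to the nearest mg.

f = (1/2)^(9/13) ≈ 0.618863; accumulation ratio R = 1/(1−f) ≈ 2.62373.
Loading dose to hit Cmax,ss on first dose: D_load = D_maint·R ≈ 786 × 2.62373 ≈ 2062.25 mg.

2062 mg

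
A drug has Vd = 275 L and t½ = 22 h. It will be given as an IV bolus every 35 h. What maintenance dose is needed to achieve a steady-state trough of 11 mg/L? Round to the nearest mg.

6087 mg

τ/t½ = 35/22 ≈ 1.5909, so f = (1/2)^(35/22) ≈ 0.331962.
Cmin,ss = (D/Vd)·f/(1−f), so D = Cmin,ss·Vd·(1−f)/f.
D = 11 × 275 × (1−f)/f ≈ 11 × 275 × 2.01239 ≈ 6087.48 mg.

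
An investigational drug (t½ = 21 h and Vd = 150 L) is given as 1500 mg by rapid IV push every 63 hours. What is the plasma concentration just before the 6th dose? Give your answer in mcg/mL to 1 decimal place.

f = (1/2)^(τ/t½) = (1/2)^(63/21) ≈ 0.1250.
C₀ = D/Vd = 1500/150 ≈ 10.000 mcg/mL.
Before the 6th dose, 5 doses have been given. Superposition: Cmin = C₀·(f + f² + … + f^5).
≈ 10.000 × (0.1250 + 0.0156 + 0.0020 + 0.0002 + 0.0000) ≈ 10.000 × 0.1428 ≈ 1.428 mcg/mL.

1.4 mcg/mL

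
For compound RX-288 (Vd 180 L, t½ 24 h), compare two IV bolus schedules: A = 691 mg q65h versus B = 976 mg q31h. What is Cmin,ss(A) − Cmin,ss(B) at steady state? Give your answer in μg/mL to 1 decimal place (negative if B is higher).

-3.1 μg/mL

Regimen A: f = (1/2)^(65/24) ≈ 0.1530; Cmin,ss = (691/180)·f/(1−f) ≈ 0.693 μg/mL.
Regimen B: f = (1/2)^(31/24) ≈ 0.4085; Cmin,ss = (976/180)·f/(1−f) ≈ 3.745 μg/mL.
Difference ≈ 0.693 − 3.745 ≈ -3.052 μg/mL.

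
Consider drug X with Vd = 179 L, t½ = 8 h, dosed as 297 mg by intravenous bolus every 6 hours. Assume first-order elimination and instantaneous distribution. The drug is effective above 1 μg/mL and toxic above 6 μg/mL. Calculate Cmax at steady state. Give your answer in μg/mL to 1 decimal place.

4.1 μg/mL

k = ln2/t½ = ln2/8 ≈ 0.086643 h⁻¹; fraction remaining f = e^(−kτ) = e^(−0.086643×6) ≈ 0.5946.
At steady state, accumulation factor R = 1/(1 − e^(−kτ)) ≈ 2.4667.
Single-dose peak C₀ = D/Vd = 297/179 ≈ 1.659 μg/mL.
Steady-state peak Cmax,ss = C₀·R ≈ 1.659 × 2.4667 ≈ 4.092 μg/mL.
Peak 4.1 μg/mL vs MTC 6 μg/mL: below toxic threshold.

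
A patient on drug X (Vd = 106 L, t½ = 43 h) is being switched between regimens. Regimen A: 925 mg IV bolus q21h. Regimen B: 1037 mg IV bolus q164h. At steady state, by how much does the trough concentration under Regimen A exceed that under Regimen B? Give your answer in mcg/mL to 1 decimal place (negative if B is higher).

20.9 mcg/mL

Regimen A: f = (1/2)^(21/43) ≈ 0.7128; Cmin,ss = (925/106)·f/(1−f) ≈ 21.658 mcg/mL.
Regimen B: f = (1/2)^(164/43) ≈ 0.0711; Cmin,ss = (1037/106)·f/(1−f) ≈ 0.749 mcg/mL.
Difference ≈ 21.658 − 0.749 ≈ 20.909 mcg/mL.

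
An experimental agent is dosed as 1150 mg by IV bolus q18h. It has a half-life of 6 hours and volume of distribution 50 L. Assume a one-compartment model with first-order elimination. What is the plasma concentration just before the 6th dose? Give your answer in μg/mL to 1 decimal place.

3.3 μg/mL

f = (1/2)^(τ/t½) = (1/2)^(18/6) ≈ 0.1250.
C₀ = D/Vd = 1150/50 ≈ 23.000 μg/mL.
Before the 6th dose, 5 doses have been given. Superposition: Cmin = C₀·(f + f² + … + f^5).
≈ 23.000 × (0.1250 + 0.0156 + 0.0020 + 0.0002 + 0.0000) ≈ 23.000 × 0.1428 ≈ 3.284 μg/mL.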